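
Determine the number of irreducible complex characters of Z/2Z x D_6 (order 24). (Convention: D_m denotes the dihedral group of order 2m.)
12

Details: The number of irreducible complex representations of a finite group equals its number of conjugacy classes. For a direct product, #classes(G x H) = #classes(G) * #classes(H). Z/2Z has 2 classes (abelian), D_6 has 6 classes, so 2 * 6 = 12, so Z/2Z x D_6 (order 24) has exactly 12 irreducible complex representations.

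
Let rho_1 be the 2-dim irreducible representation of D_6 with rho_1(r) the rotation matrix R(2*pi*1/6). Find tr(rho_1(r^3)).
chi_{rho_1}(r^3) = 2*cos(2*pi*1*3/6) = -2

Details: rho_1(r^3) is rotation by angle 2*pi*1*3/6, whose trace is 2*cos(2*pi*1*3/6) = -2.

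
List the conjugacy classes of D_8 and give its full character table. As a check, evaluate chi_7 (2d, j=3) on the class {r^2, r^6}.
Conjugacy classes: {e} of size 1, {r^4} of size 1, {r^1, r^7} of size 2, {r^2, r^6} of size 2, {r^3, r^5} of size 2, {s, sr^2, ...} of size 4, {sr, sr^3, ...} of size 4.
Character table:
  irrep \ class              {e} (size 1)  {r^4} (size 1)  {r^1, r^7} (size 2)  {r^2, r^6} (size 2)  {r^3, r^5} (size 2)  {s, sr^2, ...} (size 4)  {sr, sr^3, ...} (size 4)
  chi_1 (triv)               1             1               1                    1                    1                    1                        1                       
  chi_2 (sign: r->1, s->-1)  1             1               1                    1                    1                    -1                       -1                      
  chi_3 (r->-1, s->1)        1             1               -1                   1                    -1                   1                        -1                      
  chi_4 (r->-1, s->-1)       1             1               -1                   1                    -1                   -1                       1                       
  chi_5 (2d, j=1)            2             -2              sqrt(2)              0                    -sqrt(2)             0                        0                       
  chi_6 (2d, j=2)            2             2               0                    -2                   0                    0                        0                       
  chi_7 (2d, j=3)            2             -2              -sqrt(2)             0                    sqrt(2)              0                        0                       

Spot check: chi_7 (2d, j=3) on {r^2, r^6} = 0.

Details: D_8 has order 2*8 = 16 with 7 conjugacy classes, hence 7 irreducibles. Sum of squared dims 1 + 1 + 1 + 1 + 4 + 4 + 4 = 16 = |G|. Linear characters come from the abelianisation; the 2-dimensional irreps have character r^k -> 2*cos(2*pi*j*k/8), reflections -> 0.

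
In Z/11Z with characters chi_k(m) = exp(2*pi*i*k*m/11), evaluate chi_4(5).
chi_4(5) = zeta_11^20 = exp(-4*I*pi/11)

Explanation: chi_4(5) = zeta_11^(4*5) = zeta_11^20. Since zeta_11^11 = 1, this equals zeta_11^9 = exp(2*pi*i*9/11) = exp(-4*I*pi/11).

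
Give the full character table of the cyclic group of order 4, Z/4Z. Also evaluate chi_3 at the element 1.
Character table of Z/4Z (irreps indexed chi_0,...,chi_3 with chi_k(m) = zeta_4^(k*m), zeta_4 = exp(2*pi*i/4)):
  irrep \ class  {0} (size 1)  {1} (size 1)  {2} (size 1)  {3} (size 1)
  chi_0          1             1             1             1           
  chi_1          1             I             -1            -I          
  chi_2          1             -1            1             -1          
  chi_3          1             -I            -1            I           

Spot check: chi_3(1) = zeta_4^(3*1) = zeta_4^3 = -I.

Z/4Z is abelian, so all 4 irreducible complex representations are 1-dimensional. They are given by chi_k(m) = zeta_4^(k*m) for k = 0,...,3. Row orthogonality: sum_m chi_k(m) conj(chi_l(m)) = 4 * [k = l].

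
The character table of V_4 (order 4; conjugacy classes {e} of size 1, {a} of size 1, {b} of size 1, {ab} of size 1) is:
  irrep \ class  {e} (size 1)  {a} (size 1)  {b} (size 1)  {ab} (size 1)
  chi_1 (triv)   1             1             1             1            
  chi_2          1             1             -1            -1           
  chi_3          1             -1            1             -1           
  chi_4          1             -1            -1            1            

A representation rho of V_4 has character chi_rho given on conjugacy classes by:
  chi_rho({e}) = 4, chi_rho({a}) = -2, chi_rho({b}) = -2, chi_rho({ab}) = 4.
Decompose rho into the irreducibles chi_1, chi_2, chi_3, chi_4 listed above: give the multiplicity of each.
Multiplicities: chi_1: 1, chi_2: 0, chi_3: 0, chi_4: 3.

Details: Use <chi_rho, chi> = (1/|G|) sum_C |C| * chi_rho(C) * conj(chi(C)) with |G| = 4 for each irreducible chi in the table:
  <chi_rho, chi_1> = (1/4)[1*(4)*conj(1) + 1*(-2)*conj(1) + 1*(-2)*conj(1) + 1*(4)*conj(1)]
      = (1/4)[(4) + (-2) + (-2) + (4)] = 4/4 = 1
  <chi_rho, chi_2> = (1/4)[1*(4)*conj(1) + 1*(-2)*conj(1) + 1*(-2)*conj(-1) + 1*(4)*conj(-1)]
      = (1/4)[(4) + (-2) + (2) + (-4)] = 0/4 = 0
  <chi_rho, chi_3> = (1/4)[1*(4)*conj(1) + 1*(-2)*conj(-1) + 1*(-2)*conj(1) + 1*(4)*conj(-1)]
      = (1/4)[(4) + (2) + (-2) + (-4)] = 0/4 = 0
  <chi_rho, chi_4> = (1/4)[1*(4)*conj(1) + 1*(-2)*conj(-1) + 1*(-2)*conj(-1) + 1*(4)*conj(1)]
      = (1/4)[(4) + (2) + (2) + (4)] = 12/4 = 3
Dimension check: dim(rho) = sum (mult * dim) = 1*1 + 0*1 + 0*1 + 3*1 = 4 = chi_rho(e) = 4.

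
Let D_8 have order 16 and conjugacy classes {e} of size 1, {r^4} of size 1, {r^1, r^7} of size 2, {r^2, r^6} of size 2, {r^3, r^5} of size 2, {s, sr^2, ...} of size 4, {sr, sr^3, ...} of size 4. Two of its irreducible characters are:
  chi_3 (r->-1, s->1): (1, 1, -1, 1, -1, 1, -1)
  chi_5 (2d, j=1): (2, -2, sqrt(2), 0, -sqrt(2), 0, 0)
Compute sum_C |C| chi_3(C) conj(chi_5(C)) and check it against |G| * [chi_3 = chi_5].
Sum = 0; so <chi_3, chi_5> = 0 (distinct irreducibles are orthogonal).

Working: Compute term by term over conjugacy classes (|C| * chi_3(C) * conj(chi_5(C))):
  1*(1)*conj(2) + 1*(1)*conj(-2) + 2*(-1)*conj(sqrt(2)) + 2*(1)*conj(0) + 2*(-1)*conj(-sqrt(2)) + 4*(1)*conj(0) + 4*(-1)*conj(0)
  = (2) + (-2) + (-2*sqrt(2)) + (0) + (2*sqrt(2)) + (0) + (0)
  = 0.
Dividing by |G| = 16 gives 0/16 = 0, matching the row-orthogonality relation <chi_3, chi_5> = [chi_3 = chi_5].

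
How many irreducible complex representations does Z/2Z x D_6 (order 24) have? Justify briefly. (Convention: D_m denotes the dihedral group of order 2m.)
12

Derivation: The number of irreducible complex representations of a finite group equals its number of conjugacy classes. For a direct product, #classes(G x H) = #classes(G) * #classes(H). Z/2Z has 2 classes (abelian), D_6 has 6 classes, so 2 * 6 = 12, so Z/2Z x D_6 (order 24) has exactly 12 irreducible complex representations.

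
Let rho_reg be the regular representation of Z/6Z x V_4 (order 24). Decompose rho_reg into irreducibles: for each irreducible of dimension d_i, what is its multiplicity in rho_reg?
Each irreducible V_i of dimension d_i appears with multiplicity d_i, i.e. rho_reg = (direct sum over all irreducibles V_i) d_i V_i. The irreducible dimensions for Z/6Z x V_4 are 1, 1, 1, 1, 1, 1, 1, 1, 1, 1, 1, 1, 1, 1, 1, 1, 1, 1, 1, 1, 1, 1, 1, 1: 24 irreducibles of dimension 1, each with multiplicity 1. Total dimension 24*1*1 = 24 = |G|.

Details: General theorem: in the regular representation of a finite group G, each irreducible appears with multiplicity equal to its dimension. Check: dim(rho_reg) = sum d_i^2 = 1 + 1 + 1 + 1 + 1 + 1 + 1 + 1 + 1 + 1 + 1 + 1 + 1 + 1 + 1 + 1 + 1 + 1 + 1 + 1 + 1 + 1 + 1 + 1 = 24 = |G|.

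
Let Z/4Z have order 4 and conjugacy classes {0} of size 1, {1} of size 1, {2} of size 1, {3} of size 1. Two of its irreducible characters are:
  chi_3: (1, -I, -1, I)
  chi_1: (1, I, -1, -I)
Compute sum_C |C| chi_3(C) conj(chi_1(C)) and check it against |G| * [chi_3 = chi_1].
Sum = 0; so <chi_3, chi_1> = 0 (distinct irreducibles are orthogonal).

Argument: Compute term by term over conjugacy classes (|C| * chi_3(C) * conj(chi_1(C))):
  1*(1)*conj(1) + 1*(-I)*conj(I) + 1*(-1)*conj(-1) + 1*(I)*conj(-I)
  = (1) + (-1) + (1) + (-1)
  = 0.
(Exp terms are combined using exp(i*s)*conj(exp(i*t)) = exp(i*(s-t)), and sums of them are collapsed using the identity that for every m > 1 the m distinct m-th roots of unity sum to 0, e.g. 1 + exp(2*I*pi/3) + exp(-2*I*pi/3) = 0.)
Dividing by |G| = 4 gives 0/4 = 0, matching the row-orthogonality relation <chi_3, chi_1> = [chi_3 = chi_1].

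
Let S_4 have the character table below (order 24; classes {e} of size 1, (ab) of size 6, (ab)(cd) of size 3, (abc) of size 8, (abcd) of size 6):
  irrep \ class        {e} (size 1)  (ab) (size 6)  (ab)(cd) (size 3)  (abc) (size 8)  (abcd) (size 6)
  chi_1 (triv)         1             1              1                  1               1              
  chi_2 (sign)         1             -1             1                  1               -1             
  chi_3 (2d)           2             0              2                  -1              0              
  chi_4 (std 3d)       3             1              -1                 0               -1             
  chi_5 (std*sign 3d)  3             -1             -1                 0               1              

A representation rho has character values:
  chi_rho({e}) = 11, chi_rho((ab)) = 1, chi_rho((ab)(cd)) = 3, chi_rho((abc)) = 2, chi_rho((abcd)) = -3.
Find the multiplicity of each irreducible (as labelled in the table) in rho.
Multiplicities: chi_1: 1, chi_2: 2, chi_3: 1, chi_4: 2, chi_5: 0.

Use <chi_rho, chi> = (1/|G|) sum_C |C| * chi_rho(C) * conj(chi(C)) with |G| = 24 for each irreducible chi in the table:
  <chi_rho, chi_1> = (1/24)[1*(11)*conj(1) + 6*(1)*conj(1) + 3*(3)*conj(1) + 8*(2)*conj(1) + 6*(-3)*conj(1)]
      = (1/24)[(11) + (6) + (9) + (16) + (-18)] = 24/24 = 1
  <chi_rho, chi_2> = (1/24)[1*(11)*conj(1) + 6*(1)*conj(-1) + 3*(3)*conj(1) + 8*(2)*conj(1) + 6*(-3)*conj(-1)]
      = (1/24)[(11) + (-6) + (9) + (16) + (18)] = 48/24 = 2
  <chi_rho, chi_3> = (1/24)[1*(11)*conj(2) + 6*(1)*conj(0) + 3*(3)*conj(2) + 8*(2)*conj(-1) + 6*(-3)*conj(0)]
      = (1/24)[(22) + (0) + (18) + (-16) + (0)] = 24/24 = 1
  <chi_rho, chi_4> = (1/24)[1*(11)*conj(3) + 6*(1)*conj(1) + 3*(3)*conj(-1) + 8*(2)*conj(0) + 6*(-3)*conj(-1)]
      = (1/24)[(33) + (6) + (-9) + (0) + (18)] = 48/24 = 2
  <chi_rho, chi_5> = (1/24)[1*(11)*conj(3) + 6*(1)*conj(-1) + 3*(3)*conj(-1) + 8*(2)*conj(0) + 6*(-3)*conj(1)]
      = (1/24)[(33) + (-6) + (-9) + (0) + (-18)] = 0/24 = 0
Dimension check: dim(rho) = sum (mult * dim) = 1*1 + 2*1 + 1*2 + 2*3 + 0*3 = 11 = chi_rho(e) = 11.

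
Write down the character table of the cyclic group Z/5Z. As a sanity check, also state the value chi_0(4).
Character table of Z/5Z (irreps indexed chi_0,...,chi_4 with chi_k(m) = zeta_5^(k*m), zeta_5 = exp(2*pi*i/5)):
  irrep \ class  {0} (size 1)  {1} (size 1)    {2} (size 1)    {3} (size 1)    {4} (size 1)  
  chi_0          1             1               1               1               1             
  chi_1          1             exp(2*I*pi/5)   exp(4*I*pi/5)   exp(-4*I*pi/5)  exp(-2*I*pi/5)
  chi_2          1             exp(4*I*pi/5)   exp(-2*I*pi/5)  exp(2*I*pi/5)   exp(-4*I*pi/5)
  chi_3          1             exp(-4*I*pi/5)  exp(2*I*pi/5)   exp(-2*I*pi/5)  exp(4*I*pi/5) 
  chi_4          1             exp(-2*I*pi/5)  exp(-4*I*pi/5)  exp(4*I*pi/5)   exp(2*I*pi/5) 

Spot check: chi_0(4) = zeta_5^(0*4) = zeta_5^0 = 1.

Proof sketch: Z/5Z is abelian, so all 5 irreducible complex representations are 1-dimensional. They are given by chi_k(m) = zeta_5^(k*m) for k = 0,...,4. Row orthogonality: sum_m chi_k(m) conj(chi_l(m)) = 5 * [k = l].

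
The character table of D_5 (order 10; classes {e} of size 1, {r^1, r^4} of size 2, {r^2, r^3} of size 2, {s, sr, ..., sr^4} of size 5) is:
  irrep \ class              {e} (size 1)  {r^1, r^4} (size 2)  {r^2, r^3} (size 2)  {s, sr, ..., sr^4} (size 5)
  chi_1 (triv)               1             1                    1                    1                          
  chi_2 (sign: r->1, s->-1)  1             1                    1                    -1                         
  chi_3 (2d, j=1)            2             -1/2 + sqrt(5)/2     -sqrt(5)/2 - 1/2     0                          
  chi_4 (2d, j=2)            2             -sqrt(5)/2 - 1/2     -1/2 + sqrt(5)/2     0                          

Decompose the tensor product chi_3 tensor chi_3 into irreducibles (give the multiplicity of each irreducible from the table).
chi_3 tensor chi_3 = chi_1 + chi_2 + chi_4 (all other irreducibles have multiplicity 0).

Details: The character of a tensor product is the pointwise product (chi_3 * chi_3)(C) = chi_3(C) * chi_3(C):
  {e}: (2)*(2), {r^1, r^4}: (-1/2 + sqrt(5)/2)*(-1/2 + sqrt(5)/2), {r^2, r^3}: (-sqrt(5)/2 - 1/2)*(-sqrt(5)/2 - 1/2), {s, sr, ..., sr^4}: (0)*(0)
so (chi_3 * chi_3) takes values
  {e} -> 4, {r^1, r^4} -> 3/2 - sqrt(5)/2, {r^2, r^3} -> sqrt(5)/2 + 3/2, {s, sr, ..., sr^4} -> 0.
Now take the inner product of this character with each irreducible chi from the table, <chi_3*chi_3, chi> = (1/10) sum_C |C| (chi_3*chi_3)(C) conj(chi(C)):
  <chi_3*chi_3, chi_1> = (1/10)[1*(4)*conj(1) + 2*(3/2 - sqrt(5)/2)*conj(1) + 2*(sqrt(5)/2 + 3/2)*conj(1) + 5*(0)*conj(1)]
      = (1/10)[(4) + (3 - sqrt(5)) + (sqrt(5) + 3) + (0)] = 10/10 = 1
  <chi_3*chi_3, chi_2> = (1/10)[1*(4)*conj(1) + 2*(3/2 - sqrt(5)/2)*conj(1) + 2*(sqrt(5)/2 + 3/2)*conj(1) + 5*(0)*conj(-1)]
      = (1/10)[(4) + (3 - sqrt(5)) + (sqrt(5) + 3) + (0)] = 10/10 = 1
  <chi_3*chi_3, chi_3> = (1/10)[1*(4)*conj(2) + 2*(3/2 - sqrt(5)/2)*conj(-1/2 + sqrt(5)/2) + 2*(sqrt(5)/2 + 3/2)*conj(-sqrt(5)/2 - 1/2) + 5*(0)*conj(0)]
      = (1/10)[(8) + (-4 + 2*sqrt(5)) + (-2*sqrt(5) - 4) + (0)] = 0/10 = 0
  <chi_3*chi_3, chi_4> = (1/10)[1*(4)*conj(2) + 2*(3/2 - sqrt(5)/2)*conj(-sqrt(5)/2 - 1/2) + 2*(sqrt(5)/2 + 3/2)*conj(-1/2 + sqrt(5)/2) + 5*(0)*conj(0)]
      = (1/10)[(8) + (1 - sqrt(5)) + (1 + sqrt(5)) + (0)] = 10/10 = 1
Hence the multiplicities are chi_1: 1, chi_2: 1, chi_4: 1. Dimension check: dim(chi_3)*dim(chi_3) = 2*2 = 4 and sum (mult * dim) = 1*1 + 1*1 + 1*2 = 4.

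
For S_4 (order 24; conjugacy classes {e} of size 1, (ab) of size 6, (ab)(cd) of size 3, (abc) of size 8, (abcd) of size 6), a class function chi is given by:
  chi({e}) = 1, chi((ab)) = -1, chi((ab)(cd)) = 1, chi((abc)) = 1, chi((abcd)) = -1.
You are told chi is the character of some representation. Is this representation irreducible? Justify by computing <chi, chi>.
Irreducible: <chi, chi> = 1.

Explanation: <chi, chi> = (1/|G|) sum_C |C| * |chi(C)|^2 = (1/24)[1*|1|^2 + 6*|-1|^2 + 3*|1|^2 + 8*|1|^2 + 6*|-1|^2]
  = (1/24)[(1) + (6) + (3) + (8) + (6)] = 24/24 = 1.
A character is irreducible iff <chi, chi> = 1, so this representation is irreducible.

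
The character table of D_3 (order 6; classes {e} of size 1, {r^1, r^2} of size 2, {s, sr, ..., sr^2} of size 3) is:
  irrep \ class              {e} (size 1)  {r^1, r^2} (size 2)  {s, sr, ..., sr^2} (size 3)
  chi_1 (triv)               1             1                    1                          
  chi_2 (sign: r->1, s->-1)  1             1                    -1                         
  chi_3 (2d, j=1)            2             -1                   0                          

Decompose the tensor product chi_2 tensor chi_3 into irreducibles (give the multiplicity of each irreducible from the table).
chi_2 tensor chi_3 = chi_3 (all other irreducibles have multiplicity 0).

Derivation: The character of a tensor product is the pointwise product (chi_2 * chi_3)(C) = chi_2(C) * chi_3(C):
  {e}: (1)*(2), {r^1, r^2}: (1)*(-1), {s, sr, ..., sr^2}: (-1)*(0)
so (chi_2 * chi_3) takes values
  {e} -> 2, {r^1, r^2} -> -1, {s, sr, ..., sr^2} -> 0.
Now take the inner product of this character with each irreducible chi from the table, <chi_2*chi_3, chi> = (1/6) sum_C |C| (chi_2*chi_3)(C) conj(chi(C)):
  <chi_2*chi_3, chi_1> = (1/6)[1*(2)*conj(1) + 2*(-1)*conj(1) + 3*(0)*conj(1)]
      = (1/6)[(2) + (-2) + (0)] = 0/6 = 0
  <chi_2*chi_3, chi_2> = (1/6)[1*(2)*conj(1) + 2*(-1)*conj(1) + 3*(0)*conj(-1)]
      = (1/6)[(2) + (-2) + (0)] = 0/6 = 0
  <chi_2*chi_3, chi_3> = (1/6)[1*(2)*conj(2) + 2*(-1)*conj(-1) + 3*(0)*conj(0)]
      = (1/6)[(4) + (2) + (0)] = 6/6 = 1
Hence the multiplicities are chi_3: 1. Dimension check: dim(chi_2)*dim(chi_3) = 1*2 = 2 and sum (mult * dim) = 1*2 = 2.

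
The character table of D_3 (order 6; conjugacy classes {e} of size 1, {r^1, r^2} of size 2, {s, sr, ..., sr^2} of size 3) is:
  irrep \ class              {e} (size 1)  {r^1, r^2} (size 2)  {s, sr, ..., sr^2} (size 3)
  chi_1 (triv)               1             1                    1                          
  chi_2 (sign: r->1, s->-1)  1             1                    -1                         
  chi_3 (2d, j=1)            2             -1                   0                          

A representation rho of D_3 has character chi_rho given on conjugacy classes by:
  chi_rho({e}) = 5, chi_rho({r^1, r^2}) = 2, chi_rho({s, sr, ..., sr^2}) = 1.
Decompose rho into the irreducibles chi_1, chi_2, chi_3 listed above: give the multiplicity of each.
Multiplicities: chi_1: 2, chi_2: 1, chi_3: 1.

Use <chi_rho, chi> = (1/|G|) sum_C |C| * chi_rho(C) * conj(chi(C)) with |G| = 6 for each irreducible chi in the table:
  <chi_rho, chi_1> = (1/6)[1*(5)*conj(1) + 2*(2)*conj(1) + 3*(1)*conj(1)]
      = (1/6)[(5) + (4) + (3)] = 12/6 = 2
  <chi_rho, chi_2> = (1/6)[1*(5)*conj(1) + 2*(2)*conj(1) + 3*(1)*conj(-1)]
      = (1/6)[(5) + (4) + (-3)] = 6/6 = 1
  <chi_rho, chi_3> = (1/6)[1*(5)*conj(2) + 2*(2)*conj(-1) + 3*(1)*conj(0)]
      = (1/6)[(10) + (-4) + (0)] = 6/6 = 1
Dimension check: dim(rho) = sum (mult * dim) = 2*1 + 1*1 + 1*2 = 5 = chi_rho(e) = 5.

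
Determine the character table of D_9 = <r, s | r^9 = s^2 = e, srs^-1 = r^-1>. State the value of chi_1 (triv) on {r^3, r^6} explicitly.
Conjugacy classes: {e} of size 1, {r^1, r^8} of size 2, {r^2, r^7} of size 2, {r^3, r^6} of size 2, {r^4, r^5} of size 2, {s, sr, ..., sr^8} of size 9.
Character table:
  irrep \ class              {e} (size 1)  {r^1, r^8} (size 2)  {r^2, r^7} (size 2)  {r^3, r^6} (size 2)  {r^4, r^5} (size 2)  {s, sr, ..., sr^8} (size 9)
  chi_1 (triv)               1             1                    1                    1                    1                    1                          
  chi_2 (sign: r->1, s->-1)  1             1                    1                    1                    1                    -1                         
  chi_3 (2d, j=1)            2             2*cos(2*pi/9)        2*cos(4*pi/9)        -1                   -2*cos(pi/9)         0                          
  chi_4 (2d, j=2)            2             2*cos(4*pi/9)        -2*cos(pi/9)         -1                   2*cos(2*pi/9)        0                          
  chi_5 (2d, j=3)            2             -1                   -1                   2                    -1                   0                          
  chi_6 (2d, j=4)            2             -2*cos(pi/9)         2*cos(2*pi/9)        -1                   2*cos(4*pi/9)        0                          

Spot check: chi_1 (triv) on {r^3, r^6} = 1.

Justification: D_9 has order 2*9 = 18 with 6 conjugacy classes, hence 6 irreducibles. Sum of squared dims 1 + 1 + 4 + 4 + 4 + 4 = 18 = |G|. Linear characters come from the abelianisation; the 2-dimensional irreps have character r^k -> 2*cos(2*pi*j*k/9), reflections -> 0.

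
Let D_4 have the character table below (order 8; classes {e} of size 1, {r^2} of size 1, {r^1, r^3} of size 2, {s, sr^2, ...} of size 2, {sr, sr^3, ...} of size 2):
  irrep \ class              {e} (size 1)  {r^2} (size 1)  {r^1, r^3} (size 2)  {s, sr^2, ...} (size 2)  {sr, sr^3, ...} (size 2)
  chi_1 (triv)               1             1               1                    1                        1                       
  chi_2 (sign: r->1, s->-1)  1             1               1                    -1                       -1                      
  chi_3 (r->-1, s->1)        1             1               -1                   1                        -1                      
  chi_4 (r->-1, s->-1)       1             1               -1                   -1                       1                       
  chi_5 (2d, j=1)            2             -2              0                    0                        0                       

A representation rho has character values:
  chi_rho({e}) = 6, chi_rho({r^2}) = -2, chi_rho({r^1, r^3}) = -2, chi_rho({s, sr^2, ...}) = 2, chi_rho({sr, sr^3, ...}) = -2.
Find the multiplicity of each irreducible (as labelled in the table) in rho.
Multiplicities: chi_1: 0, chi_2: 0, chi_3: 2, chi_4: 0, chi_5: 2.

Explanation: Use <chi_rho, chi> = (1/|G|) sum_C |C| * chi_rho(C) * conj(chi(C)) with |G| = 8 for each irreducible chi in the table:
  <chi_rho, chi_1> = (1/8)[1*(6)*conj(1) + 1*(-2)*conj(1) + 2*(-2)*conj(1) + 2*(2)*conj(1) + 2*(-2)*conj(1)]
      = (1/8)[(6) + (-2) + (-4) + (4) + (-4)] = 0/8 = 0
  <chi_rho, chi_2> = (1/8)[1*(6)*conj(1) + 1*(-2)*conj(1) + 2*(-2)*conj(1) + 2*(2)*conj(-1) + 2*(-2)*conj(-1)]
      = (1/8)[(6) + (-2) + (-4) + (-4) + (4)] = 0/8 = 0
  <chi_rho, chi_3> = (1/8)[1*(6)*conj(1) + 1*(-2)*conj(1) + 2*(-2)*conj(-1) + 2*(2)*conj(1) + 2*(-2)*conj(-1)]
      = (1/8)[(6) + (-2) + (4) + (4) + (4)] = 16/8 = 2
  <chi_rho, chi_4> = (1/8)[1*(6)*conj(1) + 1*(-2)*conj(1) + 2*(-2)*conj(-1) + 2*(2)*conj(-1) + 2*(-2)*conj(1)]
      = (1/8)[(6) + (-2) + (4) + (-4) + (-4)] = 0/8 = 0
  <chi_rho, chi_5> = (1/8)[1*(6)*conj(2) + 1*(-2)*conj(-2) + 2*(-2)*conj(0) + 2*(2)*conj(0) + 2*(-2)*conj(0)]
      = (1/8)[(12) + (4) + (0) + (0) + (0)] = 16/8 = 2
Dimension check: dim(rho) = sum (mult * dim) = 0*1 + 0*1 + 2*1 + 0*1 + 2*2 = 6 = chi_rho(e) = 6.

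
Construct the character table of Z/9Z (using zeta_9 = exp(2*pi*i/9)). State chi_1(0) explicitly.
Character table of Z/9Z (irreps indexed chi_0,...,chi_8 with chi_k(m) = zeta_9^(k*m), zeta_9 = exp(2*pi*i/9)):
  irrep \ class  {0} (size 1)  {1} (size 1)    {2} (size 1)    {3} (size 1)    {4} (size 1)    {5} (size 1)    {6} (size 1)    {7} (size 1)    {8} (size 1)  
  chi_0          1             1               1               1               1               1               1               1               1             
  chi_1          1             exp(2*I*pi/9)   exp(4*I*pi/9)   exp(2*I*pi/3)   exp(8*I*pi/9)   exp(-8*I*pi/9)  exp(-2*I*pi/3)  exp(-4*I*pi/9)  exp(-2*I*pi/9)
  chi_2          1             exp(4*I*pi/9)   exp(8*I*pi/9)   exp(-2*I*pi/3)  exp(-2*I*pi/9)  exp(2*I*pi/9)   exp(2*I*pi/3)   exp(-8*I*pi/9)  exp(-4*I*pi/9)
  chi_3          1             exp(2*I*pi/3)   exp(-2*I*pi/3)  1               exp(2*I*pi/3)   exp(-2*I*pi/3)  1               exp(2*I*pi/3)   exp(-2*I*pi/3)
  chi_4          1             exp(8*I*pi/9)   exp(-2*I*pi/9)  exp(2*I*pi/3)   exp(-4*I*pi/9)  exp(4*I*pi/9)   exp(-2*I*pi/3)  exp(2*I*pi/9)   exp(-8*I*pi/9)
  chi_5          1             exp(-8*I*pi/9)  exp(2*I*pi/9)   exp(-2*I*pi/3)  exp(4*I*pi/9)   exp(-4*I*pi/9)  exp(2*I*pi/3)   exp(-2*I*pi/9)  exp(8*I*pi/9) 
  chi_6          1             exp(-2*I*pi/3)  exp(2*I*pi/3)   1               exp(-2*I*pi/3)  exp(2*I*pi/3)   1               exp(-2*I*pi/3)  exp(2*I*pi/3) 
  chi_7          1             exp(-4*I*pi/9)  exp(-8*I*pi/9)  exp(2*I*pi/3)   exp(2*I*pi/9)   exp(-2*I*pi/9)  exp(-2*I*pi/3)  exp(8*I*pi/9)   exp(4*I*pi/9) 
  chi_8          1             exp(-2*I*pi/9)  exp(-4*I*pi/9)  exp(-2*I*pi/3)  exp(-8*I*pi/9)  exp(8*I*pi/9)   exp(2*I*pi/3)   exp(4*I*pi/9)   exp(2*I*pi/9) 

Spot check: chi_1(0) = zeta_9^(1*0) = zeta_9^0 = 1.

Details: Z/9Z is abelian, so all 9 irreducible complex representations are 1-dimensional. They are given by chi_k(m) = zeta_9^(k*m) for k = 0,...,8. Row orthogonality: sum_m chi_k(m) conj(chi_l(m)) = 9 * [k = l].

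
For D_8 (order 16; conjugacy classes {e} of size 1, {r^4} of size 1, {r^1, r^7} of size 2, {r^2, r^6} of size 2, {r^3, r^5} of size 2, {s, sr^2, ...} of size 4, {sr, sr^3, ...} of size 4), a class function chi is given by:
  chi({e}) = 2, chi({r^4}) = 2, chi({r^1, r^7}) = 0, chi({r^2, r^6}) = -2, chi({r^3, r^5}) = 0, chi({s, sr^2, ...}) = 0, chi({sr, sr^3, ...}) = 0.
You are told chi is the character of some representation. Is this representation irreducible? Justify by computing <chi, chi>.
Irreducible: <chi, chi> = 1.

<chi, chi> = (1/|G|) sum_C |C| * |chi(C)|^2 = (1/16)[1*|2|^2 + 1*|2|^2 + 2*|0|^2 + 2*|-2|^2 + 2*|0|^2 + 4*|0|^2 + 4*|0|^2]
  = (1/16)[(4) + (4) + (0) + (8) + (0) + (0) + (0)] = 16/16 = 1.
A character is irreducible iff <chi, chi> = 1, so this representation is irreducible.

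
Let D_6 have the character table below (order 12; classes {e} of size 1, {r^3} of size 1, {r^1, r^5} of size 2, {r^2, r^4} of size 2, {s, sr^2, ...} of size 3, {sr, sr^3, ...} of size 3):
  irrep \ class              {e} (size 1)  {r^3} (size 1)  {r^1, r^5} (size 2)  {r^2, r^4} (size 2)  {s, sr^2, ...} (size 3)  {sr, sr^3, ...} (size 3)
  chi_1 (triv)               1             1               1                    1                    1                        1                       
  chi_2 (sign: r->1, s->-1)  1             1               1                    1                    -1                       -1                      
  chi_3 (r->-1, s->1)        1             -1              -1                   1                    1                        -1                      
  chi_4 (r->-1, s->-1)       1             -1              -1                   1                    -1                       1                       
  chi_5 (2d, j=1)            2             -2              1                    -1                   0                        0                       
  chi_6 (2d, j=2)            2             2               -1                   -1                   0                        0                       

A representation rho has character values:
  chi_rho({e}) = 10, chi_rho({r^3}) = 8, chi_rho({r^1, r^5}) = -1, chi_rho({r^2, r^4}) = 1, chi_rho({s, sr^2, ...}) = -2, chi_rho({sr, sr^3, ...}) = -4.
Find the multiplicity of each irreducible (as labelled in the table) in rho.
Multiplicities: chi_1: 0, chi_2: 3, chi_3: 1, chi_4: 0, chi_5: 0, chi_6: 3.

Why: Use <chi_rho, chi> = (1/|G|) sum_C |C| * chi_rho(C) * conj(chi(C)) with |G| = 12 for each irreducible chi in the table:
  <chi_rho, chi_1> = (1/12)[1*(10)*conj(1) + 1*(8)*conj(1) + 2*(-1)*conj(1) + 2*(1)*conj(1) + 3*(-2)*conj(1) + 3*(-4)*conj(1)]
      = (1/12)[(10) + (8) + (-2) + (2) + (-6) + (-12)] = 0/12 = 0
  <chi_rho, chi_2> = (1/12)[1*(10)*conj(1) + 1*(8)*conj(1) + 2*(-1)*conj(1) + 2*(1)*conj(1) + 3*(-2)*conj(-1) + 3*(-4)*conj(-1)]
      = (1/12)[(10) + (8) + (-2) + (2) + (6) + (12)] = 36/12 = 3
  <chi_rho, chi_3> = (1/12)[1*(10)*conj(1) + 1*(8)*conj(-1) + 2*(-1)*conj(-1) + 2*(1)*conj(1) + 3*(-2)*conj(1) + 3*(-4)*conj(-1)]
      = (1/12)[(10) + (-8) + (2) + (2) + (-6) + (12)] = 12/12 = 1
  <chi_rho, chi_4> = (1/12)[1*(10)*conj(1) + 1*(8)*conj(-1) + 2*(-1)*conj(-1) + 2*(1)*conj(1) + 3*(-2)*conj(-1) + 3*(-4)*conj(1)]
      = (1/12)[(10) + (-8) + (2) + (2) + (6) + (-12)] = 0/12 = 0
  <chi_rho, chi_5> = (1/12)[1*(10)*conj(2) + 1*(8)*conj(-2) + 2*(-1)*conj(1) + 2*(1)*conj(-1) + 3*(-2)*conj(0) + 3*(-4)*conj(0)]
      = (1/12)[(20) + (-16) + (-2) + (-2) + (0) + (0)] = 0/12 = 0
  <chi_rho, chi_6> = (1/12)[1*(10)*conj(2) + 1*(8)*conj(2) + 2*(-1)*conj(-1) + 2*(1)*conj(-1) + 3*(-2)*conj(0) + 3*(-4)*conj(0)]
      = (1/12)[(20) + (16) + (2) + (-2) + (0) + (0)] = 36/12 = 3
Dimension check: dim(rho) = sum (mult * dim) = 0*1 + 3*1 + 1*1 + 0*1 + 0*2 + 3*2 = 10 = chi_rho(e) = 10.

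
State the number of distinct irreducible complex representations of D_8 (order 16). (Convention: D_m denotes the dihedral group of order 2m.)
7

Derivation: The number of irreducible complex representations of a finite group equals its number of conjugacy classes. D_8 has 7 conjugacy classes (n/2 + 3 for n even), so D_8 (order 16) has exactly 7 irreducible complex representations.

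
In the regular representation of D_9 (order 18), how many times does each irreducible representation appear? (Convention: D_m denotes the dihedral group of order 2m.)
Each irreducible V_i of dimension d_i appears with multiplicity d_i, i.e. rho_reg = (direct sum over all irreducibles V_i) d_i V_i. The irreducible dimensions for D_9 are 1, 1, 2, 2, 2, 2: 2 irreducibles of dimension 1, each with multiplicity 1; 4 irreducibles of dimension 2, each with multiplicity 2. Total dimension 2*1*1 + 4*2*2 = 18 = |G|.

Why: General theorem: in the regular representation of a finite group G, each irreducible appears with multiplicity equal to its dimension. Check: dim(rho_reg) = sum d_i^2 = 1 + 1 + 4 + 4 + 4 + 4 = 18 = |G|.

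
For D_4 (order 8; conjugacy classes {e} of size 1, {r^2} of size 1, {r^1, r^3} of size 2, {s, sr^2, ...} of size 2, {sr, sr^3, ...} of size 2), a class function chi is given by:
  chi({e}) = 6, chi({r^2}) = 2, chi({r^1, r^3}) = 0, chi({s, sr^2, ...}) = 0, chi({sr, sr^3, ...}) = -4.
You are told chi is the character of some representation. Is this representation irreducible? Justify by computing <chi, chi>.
Not irreducible (reducible): <chi, chi> = 9 > 1.

Solution. <chi, chi> = (1/|G|) sum_C |C| * |chi(C)|^2 = (1/8)[1*|6|^2 + 1*|2|^2 + 2*|0|^2 + 2*|0|^2 + 2*|-4|^2]
  = (1/8)[(36) + (4) + (0) + (0) + (32)] = 72/8 = 9.
A character is irreducible iff <chi, chi> = 1, so this representation is reducible.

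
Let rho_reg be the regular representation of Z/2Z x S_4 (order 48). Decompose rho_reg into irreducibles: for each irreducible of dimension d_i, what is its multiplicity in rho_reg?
Each irreducible V_i of dimension d_i appears with multiplicity d_i, i.e. rho_reg = (direct sum over all irreducibles V_i) d_i V_i. The irreducible dimensions for Z/2Z x S_4 are 1, 1, 1, 1, 2, 2, 3, 3, 3, 3: 4 irreducibles of dimension 1, each with multiplicity 1; 2 irreducibles of dimension 2, each with multiplicity 2; 4 irreducibles of dimension 3, each with multiplicity 3. Total dimension 4*1*1 + 2*2*2 + 4*3*3 = 48 = |G|.

General theorem: in the regular representation of a finite group G, each irreducible appears with multiplicity equal to its dimension. Check: dim(rho_reg) = sum d_i^2 = 1 + 1 + 1 + 1 + 4 + 4 + 9 + 9 + 9 + 9 = 48 = |G|.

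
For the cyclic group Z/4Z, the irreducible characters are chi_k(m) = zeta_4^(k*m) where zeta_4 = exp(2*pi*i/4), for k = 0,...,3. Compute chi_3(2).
chi_3(2) = zeta_4^6 = -1

Solution. chi_3(2) = zeta_4^(3*2) = zeta_4^6. Since zeta_4^4 = 1, this equals zeta_4^2 = exp(2*pi*i*2/4) = -1.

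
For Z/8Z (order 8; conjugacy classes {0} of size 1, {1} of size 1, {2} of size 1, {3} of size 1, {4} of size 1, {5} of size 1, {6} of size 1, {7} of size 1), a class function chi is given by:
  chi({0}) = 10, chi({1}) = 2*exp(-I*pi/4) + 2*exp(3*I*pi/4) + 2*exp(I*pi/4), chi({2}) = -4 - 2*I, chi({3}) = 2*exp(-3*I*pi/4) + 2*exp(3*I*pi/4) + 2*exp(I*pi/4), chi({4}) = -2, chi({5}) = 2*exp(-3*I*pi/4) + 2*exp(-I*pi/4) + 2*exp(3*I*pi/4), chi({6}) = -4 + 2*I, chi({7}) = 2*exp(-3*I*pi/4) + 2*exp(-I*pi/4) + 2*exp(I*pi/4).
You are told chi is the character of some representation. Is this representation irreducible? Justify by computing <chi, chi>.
Not irreducible (reducible): <chi, chi> = 20 > 1.

Details: <chi, chi> = (1/|G|) sum_C |C| * |chi(C)|^2 = (1/8)[1*|10|^2 + 1*|2*exp(-I*pi/4) + 2*exp(3*I*pi/4) + 2*exp(I*pi/4)|^2 + 1*|-4 - 2*I|^2 + 1*|2*exp(-3*I*pi/4) + 2*exp(3*I*pi/4) + 2*exp(I*pi/4)|^2 + 1*|-2|^2 + 1*|2*exp(-3*I*pi/4) + 2*exp(-I*pi/4) + 2*exp(3*I*pi/4)|^2 + 1*|-4 + 2*I|^2 + 1*|2*exp(-3*I*pi/4) + 2*exp(-I*pi/4) + 2*exp(I*pi/4)|^2]
  = (1/8)[(100) + (4) + (20) + (4) + (4) + (4) + (20) + (4)] = 160/8 = 20.
(Exp terms are combined using exp(i*s)*conj(exp(i*t)) = exp(i*(s-t)), and sums of them are collapsed using the identity that for every m > 1 the m distinct m-th roots of unity sum to 0, e.g. 1 + exp(2*I*pi/3) + exp(-2*I*pi/3) = 0.)
A character is irreducible iff <chi, chi> = 1, so this representation is reducible.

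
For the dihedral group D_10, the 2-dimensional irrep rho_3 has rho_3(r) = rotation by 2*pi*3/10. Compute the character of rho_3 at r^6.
chi_{rho_3}(r^6) = 2*cos(2*pi*3*6/10) = -1/2 + sqrt(5)/2

Explanation: rho_3(r^6) is rotation by angle 2*pi*3*6/10, whose trace is 2*cos(2*pi*3*6/10) = -1/2 + sqrt(5)/2.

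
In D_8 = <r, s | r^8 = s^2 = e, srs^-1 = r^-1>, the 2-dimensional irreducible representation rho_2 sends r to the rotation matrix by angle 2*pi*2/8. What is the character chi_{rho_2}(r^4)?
chi_{rho_2}(r^4) = 2*cos(2*pi*2*4/8) = 2

Explanation: rho_2(r^4) is rotation by angle 2*pi*2*4/8, whose trace is 2*cos(2*pi*2*4/8) = 2.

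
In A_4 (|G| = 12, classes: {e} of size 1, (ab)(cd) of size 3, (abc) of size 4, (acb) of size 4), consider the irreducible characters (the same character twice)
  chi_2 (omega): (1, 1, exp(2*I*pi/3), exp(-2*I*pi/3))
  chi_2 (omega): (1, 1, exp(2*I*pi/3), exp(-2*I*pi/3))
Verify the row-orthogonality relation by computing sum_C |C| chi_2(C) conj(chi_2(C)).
Sum = 12 = |G| = 12; so <chi_2, chi_2> = 1 (norm-1 confirms irreducibility).

Compute term by term over conjugacy classes (|C| * chi_2(C) * conj(chi_2(C))):
  1*(1)*conj(1) + 3*(1)*conj(1) + 4*(exp(2*I*pi/3))*conj(exp(2*I*pi/3)) + 4*(exp(-2*I*pi/3))*conj(exp(-2*I*pi/3))
  = (1) + (3) + (4) + (4)
  = 12.
(Exp terms are combined using exp(i*s)*conj(exp(i*t)) = exp(i*(s-t)), and sums of them are collapsed using the identity that for every m > 1 the m distinct m-th roots of unity sum to 0, e.g. 1 + exp(2*I*pi/3) + exp(-2*I*pi/3) = 0.)
Dividing by |G| = 12 gives 12/12 = 1, matching the row-orthogonality relation <chi_2, chi_2> = [chi_2 = chi_2].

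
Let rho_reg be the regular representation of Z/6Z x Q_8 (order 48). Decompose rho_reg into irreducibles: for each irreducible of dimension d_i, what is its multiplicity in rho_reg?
Each irreducible V_i of dimension d_i appears with multiplicity d_i, i.e. rho_reg = (direct sum over all irreducibles V_i) d_i V_i. The irreducible dimensions for Z/6Z x Q_8 are 1, 1, 1, 1, 1, 1, 1, 1, 1, 1, 1, 1, 1, 1, 1, 1, 1, 1, 1, 1, 1, 1, 1, 1, 2, 2, 2, 2, 2, 2: 24 irreducibles of dimension 1, each with multiplicity 1; 6 irreducibles of dimension 2, each with multiplicity 2. Total dimension 24*1*1 + 6*2*2 = 48 = |G|.

Argument: General theorem: in the regular representation of a finite group G, each irreducible appears with multiplicity equal to its dimension. Check: dim(rho_reg) = sum d_i^2 = 1 + 1 + 1 + 1 + 1 + 1 + 1 + 1 + 1 + 1 + 1 + 1 + 1 + 1 + 1 + 1 + 1 + 1 + 1 + 1 + 1 + 1 + 1 + 1 + 4 + 4 + 4 + 4 + 4 + 4 = 48 = |G|.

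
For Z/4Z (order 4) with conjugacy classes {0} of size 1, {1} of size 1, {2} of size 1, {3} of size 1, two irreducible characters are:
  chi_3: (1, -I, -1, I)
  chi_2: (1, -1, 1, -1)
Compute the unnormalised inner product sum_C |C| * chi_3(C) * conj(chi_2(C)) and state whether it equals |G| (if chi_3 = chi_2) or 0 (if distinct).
Sum = 0; so <chi_3, chi_2> = 0 (distinct irreducibles are orthogonal).

Working: Compute term by term over conjugacy classes (|C| * chi_3(C) * conj(chi_2(C))):
  1*(1)*conj(1) + 1*(-I)*conj(-1) + 1*(-1)*conj(1) + 1*(I)*conj(-1)
  = (1) + (I) + (-1) + (-I)
  = 0.
(Exp terms are combined using exp(i*s)*conj(exp(i*t)) = exp(i*(s-t)), and sums of them are collapsed using the identity that for every m > 1 the m distinct m-th roots of unity sum to 0, e.g. 1 + exp(2*I*pi/3) + exp(-2*I*pi/3) = 0.)
Dividing by |G| = 4 gives 0/4 = 0, matching the row-orthogonality relation <chi_3, chi_2> = [chi_3 = chi_2].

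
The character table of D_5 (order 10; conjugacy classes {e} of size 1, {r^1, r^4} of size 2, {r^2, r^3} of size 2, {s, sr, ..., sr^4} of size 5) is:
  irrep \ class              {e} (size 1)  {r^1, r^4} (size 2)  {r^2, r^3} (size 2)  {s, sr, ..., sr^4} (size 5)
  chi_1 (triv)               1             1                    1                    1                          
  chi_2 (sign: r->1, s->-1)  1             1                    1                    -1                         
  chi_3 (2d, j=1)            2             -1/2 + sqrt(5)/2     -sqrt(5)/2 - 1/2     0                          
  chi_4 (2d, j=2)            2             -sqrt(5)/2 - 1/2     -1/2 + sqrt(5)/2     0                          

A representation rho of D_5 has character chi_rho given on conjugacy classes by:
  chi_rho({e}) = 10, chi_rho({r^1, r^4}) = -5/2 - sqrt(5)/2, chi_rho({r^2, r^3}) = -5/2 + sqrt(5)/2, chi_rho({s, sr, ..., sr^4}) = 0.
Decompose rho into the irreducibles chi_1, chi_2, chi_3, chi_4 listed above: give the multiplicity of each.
Multiplicities: chi_1: 0, chi_2: 0, chi_3: 2, chi_4: 3.

Use <chi_rho, chi> = (1/|G|) sum_C |C| * chi_rho(C) * conj(chi(C)) with |G| = 10 for each irreducible chi in the table:
  <chi_rho, chi_1> = (1/10)[1*(10)*conj(1) + 2*(-5/2 - sqrt(5)/2)*conj(1) + 2*(-5/2 + sqrt(5)/2)*conj(1) + 5*(0)*conj(1)]
      = (1/10)[(10) + (-5 - sqrt(5)) + (-5 + sqrt(5)) + (0)] = 0/10 = 0
  <chi_rho, chi_2> = (1/10)[1*(10)*conj(1) + 2*(-5/2 - sqrt(5)/2)*conj(1) + 2*(-5/2 + sqrt(5)/2)*conj(1) + 5*(0)*conj(-1)]
      = (1/10)[(10) + (-5 - sqrt(5)) + (-5 + sqrt(5)) + (0)] = 0/10 = 0
  <chi_rho, chi_3> = (1/10)[1*(10)*conj(2) + 2*(-5/2 - sqrt(5)/2)*conj(-1/2 + sqrt(5)/2) + 2*(-5/2 + sqrt(5)/2)*conj(-sqrt(5)/2 - 1/2) + 5*(0)*conj(0)]
      = (1/10)[(20) + (-2*sqrt(5)) + (2*sqrt(5)) + (0)] = 20/10 = 2
  <chi_rho, chi_4> = (1/10)[1*(10)*conj(2) + 2*(-5/2 - sqrt(5)/2)*conj(-sqrt(5)/2 - 1/2) + 2*(-5/2 + sqrt(5)/2)*conj(-1/2 + sqrt(5)/2) + 5*(0)*conj(0)]
      = (1/10)[(20) + (5 + 3*sqrt(5)) + (5 - 3*sqrt(5)) + (0)] = 30/10 = 3
Dimension check: dim(rho) = sum (mult * dim) = 0*1 + 0*1 + 2*2 + 3*2 = 10 = chi_rho(e) = 10.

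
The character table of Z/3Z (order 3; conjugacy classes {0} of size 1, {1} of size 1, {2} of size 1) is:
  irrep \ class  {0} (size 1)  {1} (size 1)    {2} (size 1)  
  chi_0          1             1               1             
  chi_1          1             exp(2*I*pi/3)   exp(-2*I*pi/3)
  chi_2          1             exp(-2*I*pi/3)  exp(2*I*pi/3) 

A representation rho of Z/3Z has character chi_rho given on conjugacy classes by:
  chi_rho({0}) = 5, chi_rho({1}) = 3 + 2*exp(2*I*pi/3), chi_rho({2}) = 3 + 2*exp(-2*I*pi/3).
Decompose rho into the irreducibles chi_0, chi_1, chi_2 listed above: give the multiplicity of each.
Multiplicities: chi_0: 3, chi_1: 2, chi_2: 0.

Reasoning: Use <chi_rho, chi> = (1/|G|) sum_C |C| * chi_rho(C) * conj(chi(C)) with |G| = 3 for each irreducible chi in the table:
  <chi_rho, chi_0> = (1/3)[1*(5)*conj(1) + 1*(3 + 2*exp(2*I*pi/3))*conj(1) + 1*(3 + 2*exp(-2*I*pi/3))*conj(1)]
      = (1/3)[(5) + (3 + 2*exp(2*I*pi/3)) + (3 + 2*exp(-2*I*pi/3))] = 9/3 = 3
  <chi_rho, chi_1> = (1/3)[1*(5)*conj(1) + 1*(3 + 2*exp(2*I*pi/3))*conj(exp(2*I*pi/3)) + 1*(3 + 2*exp(-2*I*pi/3))*conj(exp(-2*I*pi/3))]
      = (1/3)[(5) + (2 + 3*exp(-2*I*pi/3)) + (2 + 3*exp(2*I*pi/3))] = 6/3 = 2
  <chi_rho, chi_2> = (1/3)[1*(5)*conj(1) + 1*(3 + 2*exp(2*I*pi/3))*conj(exp(-2*I*pi/3)) + 1*(3 + 2*exp(-2*I*pi/3))*conj(exp(2*I*pi/3))]
      = (1/3)[(5) + (2*exp(-2*I*pi/3) + 3*exp(2*I*pi/3)) + (3*exp(-2*I*pi/3) + 2*exp(2*I*pi/3))] = 0/3 = 0
(Exp terms are combined using exp(i*s)*conj(exp(i*t)) = exp(i*(s-t)), and sums of them are collapsed using the identity that for every m > 1 the m distinct m-th roots of unity sum to 0, e.g. 1 + exp(2*I*pi/3) + exp(-2*I*pi/3) = 0.)
Dimension check: dim(rho) = sum (mult * dim) = 3*1 + 2*1 + 0*1 = 5 = chi_rho(e) = 5.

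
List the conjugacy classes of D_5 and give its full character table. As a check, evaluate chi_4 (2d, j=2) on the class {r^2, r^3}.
Conjugacy classes: {e} of size 1, {r^1, r^4} of size 2, {r^2, r^3} of size 2, {s, sr, ..., sr^4} of size 5.
Character table:
  irrep \ class              {e} (size 1)  {r^1, r^4} (size 2)  {r^2, r^3} (size 2)  {s, sr, ..., sr^4} (size 5)
  chi_1 (triv)               1             1                    1                    1                          
  chi_2 (sign: r->1, s->-1)  1             1                    1                    -1                         
  chi_3 (2d, j=1)            2             -1/2 + sqrt(5)/2     -sqrt(5)/2 - 1/2     0                          
  chi_4 (2d, j=2)            2             -sqrt(5)/2 - 1/2     -1/2 + sqrt(5)/2     0                          

Spot check: chi_4 (2d, j=2) on {r^2, r^3} = -1/2 + sqrt(5)/2.

Explanation: D_5 has order 2*5 = 10 with 4 conjugacy classes, hence 4 irreducibles. Sum of squared dims 1 + 1 + 4 + 4 = 10 = |G|. Linear characters come from the abelianisation; the 2-dimensional irreps have character r^k -> 2*cos(2*pi*j*k/5), reflections -> 0.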